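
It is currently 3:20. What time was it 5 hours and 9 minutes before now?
Starting time: 3:20 = 200 total minutes past 12:00
Subtracting: 5 hours and 9 minutes = 309 minutes
200 - 309 = -109 (negative, add 12 hours = 720) = 611 minutes
= 10 hours and 11 minutes past 12:00 = 10:11

Final answer: 10:11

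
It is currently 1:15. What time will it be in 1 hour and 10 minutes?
Starting time: 1:15
Adding 10 minutes to 15 minutes: 15 + 10 = 25 minutes
Adding 1 hour: 1 + 1 = 2
Final time: 2:25

Final answer: 2:25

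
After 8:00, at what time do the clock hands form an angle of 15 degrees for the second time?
At t minutes past 8:00, the hour hand is at 30 x 8 + 0.5t degrees and the minute hand is at 6t degrees.
The smaller angle between them is 15 degrees when |30H - 5.5t| = 15 or |30H - 5.5t| = 345.
With H = 8, solve 30 x 8 - 5.5t = +/- target for each target:
  t = (30 x 8 - 15) / 5.5 = 40.91
  t = (30 x 8 + 15) / 5.5 = 46.36
  t = (30 x 8 - 345) / 5.5 = -19.09 (outside (0, 60))
  t = (30 x 8 + 345) / 5.5 = 106.36 (outside (0, 60))
Valid solutions in (0, 60): {40.91, 46.36} minutes.
The second occurrence is t = 46.36 minutes.
The hands form a 15-degree angle at 46.36 minutes past 8:00.

Final answer: 46.36 minutes past 8:00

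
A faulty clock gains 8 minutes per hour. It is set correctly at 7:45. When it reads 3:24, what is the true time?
For every 60 true minutes, the faulty clock advances 68 minutes, so 1 faulty-clock minute corresponds to 60/68 true minutes.
From 7:45 to 3:24 on the faulty dial is 459 minutes.
True elapsed: 459 x 60/68 = 405 minutes = 6 hours and 45 minutes.
True time: 7:45 + 6 hours and 45 minutes = 2:30.

Final answer: 2:30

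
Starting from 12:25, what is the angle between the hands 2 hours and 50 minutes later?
First find the time 2 hours and 50 minutes after 12:25.
Total minutes: 12 x 60 + 25 + 2 x 60 + 50 = 915.
915 mod 720 = 195 minutes = 3:15.
Now compute the angle at 3:15:
Hour hand: 3 x 30 + 15 x 0.5 = 97.5 degrees
Minute hand: 15 x 6 = 90 degrees
Difference: |97.5 - 90| = 7.5 degrees
The angle is 7.5 degrees

Final answer: 7.5 degrees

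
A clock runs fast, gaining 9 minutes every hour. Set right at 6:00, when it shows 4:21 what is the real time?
For every 60 true minutes, the faulty clock advances 69 minutes, so 1 faulty-clock minute corresponds to 60/69 true minutes.
From 6:00 to 4:21 on the faulty dial is 621 minutes.
True elapsed: 621 x 60/69 = 540 minutes = 9 hours.
True time: 6:00 + 9 hours = 3:00.

Final answer: 3:00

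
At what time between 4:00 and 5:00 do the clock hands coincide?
The minute hand gains 5.5 degrees per minute on the hour hand.
At 4:00, the hour hand is at 120 degrees and the minute hand is at 0 degrees.
The gap is 120 degrees. Time to close: 120/5.5 = 60 x 4/11 = 21.82 minutes.
The hands overlap at 21.82 minutes past 4:00.

Final answer: 21.82 minutes past 4:00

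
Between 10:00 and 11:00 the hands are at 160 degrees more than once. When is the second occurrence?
At t minutes past 10:00, the hour hand is at 30 x 10 + 0.5t degrees and the minute hand is at 6t degrees.
The smaller angle between them is 160 degrees when |30H - 5.5t| = 160 or |30H - 5.5t| = 200.
With H = 10, solve 30 x 10 - 5.5t = +/- target for each target:
  t = (30 x 10 - 160) / 5.5 = 25.45
  t = (30 x 10 + 160) / 5.5 = 83.64 (outside (0, 60))
  t = (30 x 10 - 200) / 5.5 = 18.18
  t = (30 x 10 + 200) / 5.5 = 90.91 (outside (0, 60))
Valid solutions in (0, 60): {18.18, 25.45} minutes.
The second occurrence is t = 25.45 minutes.
The hands form a 160-degree angle at 25.45 minutes past 10:00.

Final answer: 25.45 minutes past 10:00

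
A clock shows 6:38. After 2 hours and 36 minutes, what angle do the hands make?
First find the time 2 hours and 36 minutes after 6:38.
Total minutes: 6 x 60 + 38 + 2 x 60 + 36 = 554.
554 mod 720 = 554 minutes = 9:14.
Now compute the angle at 9:14:
Hour hand: 9 x 30 + 14 x 0.5 = 277 degrees
Minute hand: 14 x 6 = 84 degrees
Difference: |277 - 84| = 193 degrees
Smaller angle: 360 - 193 = 167 degrees

Final answer: 167 degrees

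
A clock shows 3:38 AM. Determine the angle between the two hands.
Hour hand position: 3 x 30 + 38 x 0.5 = 109 degrees
Minute hand position: 38 x 6 = 228 degrees
Difference: |109 - 228| = 119 degrees
The angle between the hands is 119 degrees

Final answer: 119 degrees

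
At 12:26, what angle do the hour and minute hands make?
Hour hand position: 0 x 30 + 26 x 0.5 = 13 degrees
Minute hand position: 26 x 6 = 156 degrees
Difference: |13 - 156| = 143 degrees
The angle between the hands is 143 degrees

Final answer: 143 degrees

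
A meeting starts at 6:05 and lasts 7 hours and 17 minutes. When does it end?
Starting time: 6:05
Adding 17 minutes to 5 minutes: 5 + 17 = 22 minutes
Adding 7 hours: 6 + 7 = 13 - 12 = 1
Final time: 1:22

Final answer: 1:22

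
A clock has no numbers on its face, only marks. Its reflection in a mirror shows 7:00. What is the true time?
Reflection across the vertical (12-6) axis maps a hand at angle A degrees to (360 - A) degrees, which sends a reading of T minutes past 12:00 to (720 - T) minutes past 12:00.
Mirror reads 7:00 = 420 minutes past 12:00.
Actual time: (720 - 420) mod 720 = 300 minutes = 5:00.

Final answer: 5:00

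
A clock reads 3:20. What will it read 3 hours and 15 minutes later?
Starting time: 3:20
Adding 15 minutes to 20 minutes: 20 + 15 = 35 minutes
Adding 3 hours: 3 + 3 = 6
Final time: 6:35

Final answer: 6:35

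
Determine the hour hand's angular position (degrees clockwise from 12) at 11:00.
The hour hand moves 30 degrees per hour and 0.5 degrees per minute.
At 11:00: (11) x 30 + 0 x 0.5 = 330 + 0 = 330 degrees

Final answer: 330 degrees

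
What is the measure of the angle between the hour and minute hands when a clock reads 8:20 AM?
Hour hand position: 8 x 30 + 20 x 0.5 = 250 degrees
Minute hand position: 20 x 6 = 120 degrees
Difference: |250 - 120| = 130 degrees
The angle between the hands is 130 degrees

Final answer: 130 degrees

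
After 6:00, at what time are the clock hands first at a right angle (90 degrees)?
At t minutes past 6:00, the hour hand is at 30 x 6 + 0.5t degrees and the minute hand is at 6t degrees.
The smaller angle between them is 90 degrees when |30H - 5.5t| = 90 or |30H - 5.5t| = 270.
With H = 6, solve 30 x 6 - 5.5t = +/- target for each target:
  t = (30 x 6 - 90) / 5.5 = 16.36
  t = (30 x 6 + 90) / 5.5 = 49.09
  t = (30 x 6 - 270) / 5.5 = -16.36 (outside (0, 60))
  t = (30 x 6 + 270) / 5.5 = 81.82 (outside (0, 60))
Valid solutions in (0, 60): {16.36, 49.09} minutes.
First occurrence: t = 16.36 minutes.
The hands are at right angles at 16.36 minutes past 6:00.

Final answer: 16.36 minutes past 6:00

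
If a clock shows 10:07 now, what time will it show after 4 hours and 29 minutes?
Starting time: 10:07
Adding 29 minutes to 7 minutes: 7 + 29 = 36 minutes
Adding 4 hours: 10 + 4 = 14 - 12 = 2
Final time: 2:36

Final answer: 2:36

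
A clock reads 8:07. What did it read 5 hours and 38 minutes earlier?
Starting time: 8:07 = 487 total minutes past 12:00
Subtracting: 5 hours and 38 minutes = 338 minutes
487 - 338 = 149 minutes
= 2 hours and 29 minutes past 12:00 = 2:29

Final answer: 2:29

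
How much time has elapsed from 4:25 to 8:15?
From 4:25 to 8:15:
(8 x 60 + 15) - (4 x 60 + 25) = 495 - 265 = 230 minutes
= 3 hours and 50 minutes

Final answer: 3 hours and 50 minutes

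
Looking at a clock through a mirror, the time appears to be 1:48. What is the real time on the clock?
Reflection across the vertical (12-6) axis maps a hand at angle A degrees to (360 - A) degrees, which sends a reading of T minutes past 12:00 to (720 - T) minutes past 12:00.
Mirror reads 1:48 = 108 minutes past 12:00.
Actual time: (720 - 108) mod 720 = 612 minutes = 10:12.

Final answer: 10:12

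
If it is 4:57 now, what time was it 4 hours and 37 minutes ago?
Starting time: 4:57 = 297 total minutes past 12:00
Subtracting: 4 hours and 37 minutes = 277 minutes
297 - 277 = 20 minutes
= 20 minutes past 12:00 = 12:20

Final answer: 12:20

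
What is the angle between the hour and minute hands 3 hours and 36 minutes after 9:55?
First find the time 3 hours and 36 minutes after 9:55.
Total minutes: 9 x 60 + 55 + 3 x 60 + 36 = 811.
811 mod 720 = 91 minutes = 1:31.
Now compute the angle at 1:31:
Hour hand: 1 x 30 + 31 x 0.5 = 45.5 degrees
Minute hand: 31 x 6 = 186 degrees
Difference: |45.5 - 186| = 140.5 degrees
The angle is 140.5 degrees

Final answer: 140.5 degrees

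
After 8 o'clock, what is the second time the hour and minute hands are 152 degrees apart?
At t minutes past 8:00, the hour hand is at 30 x 8 + 0.5t degrees and the minute hand is at 6t degrees.
The smaller angle between them is 152 degrees when |30H - 5.5t| = 152 or |30H - 5.5t| = 208.
With H = 8, solve 30 x 8 - 5.5t = +/- target for each target:
  t = (30 x 8 - 152) / 5.5 = 16
  t = (30 x 8 + 152) / 5.5 = 71.27 (outside (0, 60))
  t = (30 x 8 - 208) / 5.5 = 5.82
  t = (30 x 8 + 208) / 5.5 = 81.45 (outside (0, 60))
Valid solutions in (0, 60): {5.82, 16} minutes.
The second occurrence is t = 16 minutes.
The hands form a 152-degree angle at 16 minutes past 8:00.

Final answer: 16 minutes past 8:00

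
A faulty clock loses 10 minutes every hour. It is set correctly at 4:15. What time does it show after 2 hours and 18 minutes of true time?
For every 60 true minutes, the faulty clock advances 60 - 10 = 50 minutes.
True elapsed: 2 hours and 18 minutes = 138 minutes.
Faulty clock advances: 138 x 50/60 = 115 minutes (drift: 23 minutes behind).
Shown time: 4:15 + 115 minutes = 6:10.

Final answer: 6:10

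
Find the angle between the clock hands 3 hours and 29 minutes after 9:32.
First find the time 3 hours and 29 minutes after 9:32.
Total minutes: 9 x 60 + 32 + 3 x 60 + 29 = 781.
781 mod 720 = 61 minutes = 1:01.
Now compute the angle at 1:01:
Hour hand: 1 x 30 + 1 x 0.5 = 30.5 degrees
Minute hand: 1 x 6 = 6 degrees
Difference: |30.5 - 6| = 24.5 degrees
The angle is 24.5 degrees

Final answer: 24.5 degrees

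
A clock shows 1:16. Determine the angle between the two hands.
Hour hand position: 1 x 30 + 16 x 0.5 = 38 degrees
Minute hand position: 16 x 6 = 96 degrees
Difference: |38 - 96| = 58 degrees
The angle between the hands is 58 degrees

Final answer: 58 degrees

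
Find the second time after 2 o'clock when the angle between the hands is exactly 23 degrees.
At t minutes past 2:00, the hour hand is at 30 x 2 + 0.5t degrees and the minute hand is at 6t degrees.
The smaller angle between them is 23 degrees when |30H - 5.5t| = 23 or |30H - 5.5t| = 337.
With H = 2, solve 30 x 2 - 5.5t = +/- target for each target:
  t = (30 x 2 - 23) / 5.5 = 6.73
  t = (30 x 2 + 23) / 5.5 = 15.09
  t = (30 x 2 - 337) / 5.5 = -50.36 (outside (0, 60))
  t = (30 x 2 + 337) / 5.5 = 72.18 (outside (0, 60))
Valid solutions in (0, 60): {6.73, 15.09} minutes.
The second occurrence is t = 15.09 minutes.
The hands form a 23-degree angle at 15.09 minutes past 2:00.

Final answer: 15.09 minutes past 2:00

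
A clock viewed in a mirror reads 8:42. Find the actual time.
Reflection across the vertical (12-6) axis maps a hand at angle A degrees to (360 - A) degrees, which sends a reading of T minutes past 12:00 to (720 - T) minutes past 12:00.
Mirror reads 8:42 = 522 minutes past 12:00.
Actual time: (720 - 522) mod 720 = 198 minutes = 3:18.

Final answer: 3:18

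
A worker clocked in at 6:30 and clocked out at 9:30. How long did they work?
From 6:30 to 9:30:
(9 x 60 + 30) - (6 x 60 + 30) = 570 - 390 = 180 minutes
= 3 hours

Final answer: 3 hours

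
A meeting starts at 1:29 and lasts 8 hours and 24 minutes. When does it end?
Starting time: 1:29
Adding 24 minutes to 29 minutes: 29 + 24 = 53 minutes
Adding 8 hours: 1 + 8 = 9
Final time: 9:53

Final answer: 9:53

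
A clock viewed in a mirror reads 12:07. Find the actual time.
Reflection across the vertical (12-6) axis maps a hand at angle A degrees to (360 - A) degrees, which sends a reading of T minutes past 12:00 to (720 - T) minutes past 12:00.
Mirror reads 12:07 = 7 minutes past 12:00.
Actual time: (720 - 7) mod 720 = 713 minutes = 11:53.

Final answer: 11:53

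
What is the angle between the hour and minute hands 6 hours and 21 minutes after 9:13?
First find the time 6 hours and 21 minutes after 9:13.
Total minutes: 9 x 60 + 13 + 6 x 60 + 21 = 934.
934 mod 720 = 214 minutes = 3:34.
Now compute the angle at 3:34:
Hour hand: 3 x 30 + 34 x 0.5 = 107 degrees
Minute hand: 34 x 6 = 204 degrees
Difference: |107 - 204| = 97 degrees
The angle is 97 degrees

Final answer: 97 degrees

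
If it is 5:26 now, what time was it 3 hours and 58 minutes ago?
Starting time: 5:26 = 326 total minutes past 12:00
Subtracting: 3 hours and 58 minutes = 238 minutes
326 - 238 = 88 minutes
= 1 hour and 28 minutes past 12:00 = 1:28

Final answer: 1:28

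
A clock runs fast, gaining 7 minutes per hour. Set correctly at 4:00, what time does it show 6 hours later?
For every 60 true minutes, the faulty clock advances 60 + 7 = 67 minutes.
True elapsed: 6 hours = 360 minutes.
Faulty clock advances: 360 x 67/60 = 402 minutes (drift: 42 minutes ahead).
Shown time: 4:00 + 402 minutes = 10:42.

Final answer: 10:42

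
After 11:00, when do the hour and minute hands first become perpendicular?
At t minutes past 11:00, the hour hand is at 30 x 11 + 0.5t degrees and the minute hand is at 6t degrees.
The smaller angle between them is 90 degrees when |30H - 5.5t| = 90 or |30H - 5.5t| = 270.
With H = 11, solve 30 x 11 - 5.5t = +/- target for each target:
  t = (30 x 11 - 90) / 5.5 = 43.64
  t = (30 x 11 + 90) / 5.5 = 76.36 (outside (0, 60))
  t = (30 x 11 - 270) / 5.5 = 10.91
  t = (30 x 11 + 270) / 5.5 = 109.09 (outside (0, 60))
Valid solutions in (0, 60): {10.91, 43.64} minutes.
First occurrence: t = 10.91 minutes.
The hands are at right angles at 10.91 minutes past 11:00.

Final answer: 10.91 minutes past 11:00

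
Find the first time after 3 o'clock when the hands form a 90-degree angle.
At t minutes past 3:00, the hour hand is at 30 x 3 + 0.5t degrees and the minute hand is at 6t degrees.
The smaller angle between them is 90 degrees when |30H - 5.5t| = 90 or |30H - 5.5t| = 270.
With H = 3, solve 30 x 3 - 5.5t = +/- target for each target:
  t = (30 x 3 - 90) / 5.5 = 0 (outside (0, 60))
  t = (30 x 3 + 90) / 5.5 = 32.73
  t = (30 x 3 - 270) / 5.5 = -32.73 (outside (0, 60))
  t = (30 x 3 + 270) / 5.5 = 65.45 (outside (0, 60))
Valid solutions in (0, 60): {32.73} minutes.
First occurrence: t = 32.73 minutes.
The hands are at right angles at 32.73 minutes past 3:00.

Final answer: 32.73 minutes past 3:00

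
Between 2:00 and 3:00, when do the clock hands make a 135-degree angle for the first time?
At t minutes past 2:00, the hour hand is at 30 x 2 + 0.5t degrees and the minute hand is at 6t degrees.
The smaller angle between them is 135 degrees when |30H - 5.5t| = 135 or |30H - 5.5t| = 225.
With H = 2, solve 30 x 2 - 5.5t = +/- target for each target:
  t = (30 x 2 - 135) / 5.5 = -13.64 (outside (0, 60))
  t = (30 x 2 + 135) / 5.5 = 35.45
  t = (30 x 2 - 225) / 5.5 = -30 (outside (0, 60))
  t = (30 x 2 + 225) / 5.5 = 51.82
Valid solutions in (0, 60): {35.45, 51.82} minutes.
The first occurrence is t = 35.45 minutes.
The hands form a 135-degree angle at 35.45 minutes past 2:00.

Final answer: 35.45 minutes past 2:00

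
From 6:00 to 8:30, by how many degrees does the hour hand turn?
The hour hand moves 0.5 degrees per minute.
Time elapsed: 8:30 - 6:00 = 150 minutes
Angular displacement: 150 x 0.5 = 75 degrees

Final answer: 75 degrees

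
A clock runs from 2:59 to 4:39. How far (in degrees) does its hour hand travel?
The hour hand moves 0.5 degrees per minute.
Time elapsed: 4:39 - 2:59 = 100 minutes
Angular displacement: 100 x 0.5 = 50 degrees

Final answer: 50 degrees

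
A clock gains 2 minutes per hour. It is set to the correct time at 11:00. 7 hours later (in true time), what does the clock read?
For every 60 true minutes, the faulty clock advances 60 + 2 = 62 minutes.
True elapsed: 7 hours = 420 minutes.
Faulty clock advances: 420 x 62/60 = 434 minutes (drift: 14 minutes ahead).
Shown time: 11:00 + 434 minutes = 6:14.

Final answer: 6:14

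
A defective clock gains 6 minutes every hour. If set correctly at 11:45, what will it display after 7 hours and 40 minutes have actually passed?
For every 60 true minutes, the faulty clock advances 60 + 6 = 66 minutes.
True elapsed: 7 hours and 40 minutes = 460 minutes.
Faulty clock advances: 460 x 66/60 = 506 minutes (drift: 46 minutes ahead).
Shown time: 11:45 + 506 minutes = 8:11.

Final answer: 8:11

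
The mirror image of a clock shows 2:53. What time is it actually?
Reflection across the vertical (12-6) axis maps a hand at angle A degrees to (360 - A) degrees, which sends a reading of T minutes past 12:00 to (720 - T) minutes past 12:00.
Mirror reads 2:53 = 173 minutes past 12:00.
Actual time: (720 - 173) mod 720 = 547 minutes = 9:07.

Final answer: 9:07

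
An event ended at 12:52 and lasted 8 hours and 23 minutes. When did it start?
Starting time: 12:52 = 52 total minutes past 12:00
Subtracting: 8 hours and 23 minutes = 503 minutes
52 - 503 = -451 (negative, add 12 hours = 720) = 269 minutes
= 4 hours and 29 minutes past 12:00 = 4:29

Final answer: 4:29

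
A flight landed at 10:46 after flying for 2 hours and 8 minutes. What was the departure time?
Starting time: 10:46 = 646 total minutes past 12:00
Subtracting: 2 hours and 8 minutes = 128 minutes
646 - 128 = 518 minutes
= 8 hours and 38 minutes past 12:00 = 8:38

Final answer: 8:38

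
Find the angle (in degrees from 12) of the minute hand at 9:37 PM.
The minute hand moves 6 degrees per minute.
At 9:37: 37 x 6 = 222 degrees

Final answer: 222 degrees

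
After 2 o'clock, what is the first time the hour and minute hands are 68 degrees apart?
At t minutes past 2:00, the hour hand is at 30 x 2 + 0.5t degrees and the minute hand is at 6t degrees.
The smaller angle between them is 68 degrees when |30H - 5.5t| = 68 or |30H - 5.5t| = 292.
With H = 2, solve 30 x 2 - 5.5t = +/- target for each target:
  t = (30 x 2 - 68) / 5.5 = -1.45 (outside (0, 60))
  t = (30 x 2 + 68) / 5.5 = 23.27
  t = (30 x 2 - 292) / 5.5 = -42.18 (outside (0, 60))
  t = (30 x 2 + 292) / 5.5 = 64 (outside (0, 60))
Valid solutions in (0, 60): {23.27} minutes.
The first occurrence is t = 23.27 minutes.
The hands form a 68-degree angle at 23.27 minutes past 2:00.

Final answer: 23.27 minutes past 2:00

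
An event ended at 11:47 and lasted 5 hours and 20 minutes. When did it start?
Starting time: 11:47 = 707 total minutes past 12:00
Subtracting: 5 hours and 20 minutes = 320 minutes
707 - 320 = 387 minutes
= 6 hours and 27 minutes past 12:00 = 6:27

Final answer: 6:27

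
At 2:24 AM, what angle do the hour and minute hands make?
Hour hand position: 2 x 30 + 24 x 0.5 = 72 degrees
Minute hand position: 24 x 6 = 144 degrees
Difference: |72 - 144| = 72 degrees
The angle between the hands is 72 degrees

Final answer: 72 degrees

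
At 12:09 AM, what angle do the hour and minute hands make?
Hour hand position: 0 x 30 + 9 x 0.5 = 4.5 degrees
Minute hand position: 9 x 6 = 54 degrees
Difference: |4.5 - 54| = 49.5 degrees
The angle between the hands is 49.5 degrees

Final answer: 49.5 degrees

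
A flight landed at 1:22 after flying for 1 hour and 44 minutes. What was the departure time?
Starting time: 1:22 = 82 total minutes past 12:00
Subtracting: 1 hour and 44 minutes = 104 minutes
82 - 104 = -22 (negative, add 12 hours = 720) = 698 minutes
= 11 hours and 38 minutes past 12:00 = 11:38

Final answer: 11:38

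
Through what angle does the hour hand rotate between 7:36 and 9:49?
The hour hand moves 0.5 degrees per minute.
Time elapsed: 9:49 - 7:36 = 133 minutes
Angular displacement: 133 x 0.5 = 66.5 degrees

Final answer: 66.5 degrees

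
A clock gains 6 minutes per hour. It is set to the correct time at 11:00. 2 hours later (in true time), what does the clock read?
For every 60 true minutes, the faulty clock advances 60 + 6 = 66 minutes.
True elapsed: 2 hours = 120 minutes.
Faulty clock advances: 120 x 66/60 = 132 minutes (drift: 12 minutes ahead).
Shown time: 11:00 + 132 minutes = 1:12.

Final answer: 1:12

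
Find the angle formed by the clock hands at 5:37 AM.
Hour hand position: 5 x 30 + 37 x 0.5 = 168.5 degrees
Minute hand position: 37 x 6 = 222 degrees
Difference: |168.5 - 222| = 53.5 degrees
The angle between the hands is 53.5 degrees

Final answer: 53.5 degrees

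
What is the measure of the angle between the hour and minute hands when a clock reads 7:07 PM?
Hour hand position: 7 x 30 + 7 x 0.5 = 213.5 degrees
Minute hand position: 7 x 6 = 42 degrees
Difference: |213.5 - 42| = 171.5 degrees
The angle between the hands is 171.5 degrees

Final answer: 171.5 degrees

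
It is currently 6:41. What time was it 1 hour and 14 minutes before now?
Starting time: 6:41 = 401 total minutes past 12:00
Subtracting: 1 hour and 14 minutes = 74 minutes
401 - 74 = 327 minutes
= 5 hours and 27 minutes past 12:00 = 5:27

Final answer: 5:27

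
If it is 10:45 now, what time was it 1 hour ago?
Starting time: 10:45 = 645 total minutes past 12:00
Subtracting: 1 hour = 60 minutes
645 - 60 = 585 minutes
= 9 hours and 45 minutes past 12:00 = 9:45

Final answer: 9:45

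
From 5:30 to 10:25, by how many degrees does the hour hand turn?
The hour hand moves 0.5 degrees per minute.
Time elapsed: 10:25 - 5:30 = 295 minutes
Angular displacement: 295 x 0.5 = 147.5 degrees

Final answer: 147.5 degrees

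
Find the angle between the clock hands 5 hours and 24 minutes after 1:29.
First find the time 5 hours and 24 minutes after 1:29.
Total minutes: 1 x 60 + 29 + 5 x 60 + 24 = 413.
413 mod 720 = 413 minutes = 6:53.
Now compute the angle at 6:53:
Hour hand: 6 x 30 + 53 x 0.5 = 206.5 degrees
Minute hand: 53 x 6 = 318 degrees
Difference: |206.5 - 318| = 111.5 degrees
The angle is 111.5 degrees

Final answer: 111.5 degrees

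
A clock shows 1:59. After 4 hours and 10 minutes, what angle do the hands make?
First find the time 4 hours and 10 minutes after 1:59.
Total minutes: 1 x 60 + 59 + 4 x 60 + 10 = 369.
369 mod 720 = 369 minutes = 6:09.
Now compute the angle at 6:09:
Hour hand: 6 x 30 + 9 x 0.5 = 184.5 degrees
Minute hand: 9 x 6 = 54 degrees
Difference: |184.5 - 54| = 130.5 degrees
The angle is 130.5 degrees

Final answer: 130.5 degrees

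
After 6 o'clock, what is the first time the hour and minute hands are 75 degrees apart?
At t minutes past 6:00, the hour hand is at 30 x 6 + 0.5t degrees and the minute hand is at 6t degrees.
The smaller angle between them is 75 degrees when |30H - 5.5t| = 75 or |30H - 5.5t| = 285.
With H = 6, solve 30 x 6 - 5.5t = +/- target for each target:
  t = (30 x 6 - 75) / 5.5 = 19.09
  t = (30 x 6 + 75) / 5.5 = 46.36
  t = (30 x 6 - 285) / 5.5 = -19.09 (outside (0, 60))
  t = (30 x 6 + 285) / 5.5 = 84.55 (outside (0, 60))
Valid solutions in (0, 60): {19.09, 46.36} minutes.
The first occurrence is t = 19.09 minutes.
The hands form a 75-degree angle at 19.09 minutes past 6:00.

Final answer: 19.09 minutes past 6:00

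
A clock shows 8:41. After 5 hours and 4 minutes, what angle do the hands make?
First find the time 5 hours and 4 minutes after 8:41.
Total minutes: 8 x 60 + 41 + 5 x 60 + 4 = 825.
825 mod 720 = 105 minutes = 1:45.
Now compute the angle at 1:45:
Hour hand: 1 x 30 + 45 x 0.5 = 52.5 degrees
Minute hand: 45 x 6 = 270 degrees
Difference: |52.5 - 270| = 217.5 degrees
Smaller angle: 360 - 217.5 = 142.5 degrees

Final answer: 142.5 degrees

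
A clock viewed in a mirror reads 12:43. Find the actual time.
Reflection across the vertical (12-6) axis maps a hand at angle A degrees to (360 - A) degrees, which sends a reading of T minutes past 12:00 to (720 - T) minutes past 12:00.
Mirror reads 12:43 = 43 minutes past 12:00.
Actual time: (720 - 43) mod 720 = 677 minutes = 11:17.

Final answer: 11:17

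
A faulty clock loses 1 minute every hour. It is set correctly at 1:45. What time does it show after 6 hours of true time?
For every 60 true minutes, the faulty clock advances 60 - 1 = 59 minutes.
True elapsed: 6 hours = 360 minutes.
Faulty clock advances: 360 x 59/60 = 354 minutes (drift: 6 minutes behind).
Shown time: 1:45 + 354 minutes = 7:39.

Final answer: 7:39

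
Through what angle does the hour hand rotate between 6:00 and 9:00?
The hour hand moves 0.5 degrees per minute.
Time elapsed: 9:00 - 6:00 = 180 minutes
Angular displacement: 180 x 0.5 = 90 degrees

Final answer: 90 degrees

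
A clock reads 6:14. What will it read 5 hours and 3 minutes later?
Starting time: 6:14
Adding 3 minutes to 14 minutes: 14 + 3 = 17 minutes
Adding 5 hours: 6 + 5 = 11
Final time: 11:17

Final answer: 11:17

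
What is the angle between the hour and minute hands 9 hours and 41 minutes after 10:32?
First find the time 9 hours and 41 minutes after 10:32.
Total minutes: 10 x 60 + 32 + 9 x 60 + 41 = 1213.
1213 mod 720 = 493 minutes = 8:13.
Now compute the angle at 8:13:
Hour hand: 8 x 30 + 13 x 0.5 = 246.5 degrees
Minute hand: 13 x 6 = 78 degrees
Difference: |246.5 - 78| = 168.5 degrees
The angle is 168.5 degrees

Final answer: 168.5 degrees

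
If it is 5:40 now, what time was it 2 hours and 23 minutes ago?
Starting time: 5:40 = 340 total minutes past 12:00
Subtracting: 2 hours and 23 minutes = 143 minutes
340 - 143 = 197 minutes
= 3 hours and 17 minutes past 12:00 = 3:17

Final answer: 3:17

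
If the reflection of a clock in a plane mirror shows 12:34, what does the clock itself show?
Reflection across the vertical (12-6) axis maps a hand at angle A degrees to (360 - A) degrees, which sends a reading of T minutes past 12:00 to (720 - T) minutes past 12:00.
Mirror reads 12:34 = 34 minutes past 12:00.
Actual time: (720 - 34) mod 720 = 686 minutes = 11:26.

Final answer: 11:26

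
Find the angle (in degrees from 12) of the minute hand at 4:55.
The minute hand moves 6 degrees per minute.
At 4:55: 55 x 6 = 330 degrees

Final answer: 330 degrees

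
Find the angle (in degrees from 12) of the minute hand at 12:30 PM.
The minute hand moves 6 degrees per minute.
At 12:30: 30 x 6 = 180 degrees

Final answer: 180 degrees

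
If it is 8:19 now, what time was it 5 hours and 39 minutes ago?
Starting time: 8:19 = 499 total minutes past 12:00
Subtracting: 5 hours and 39 minutes = 339 minutes
499 - 339 = 160 minutes
= 2 hours and 40 minutes past 12:00 = 2:40

Final answer: 2:40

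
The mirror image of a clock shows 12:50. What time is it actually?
Reflection across the vertical (12-6) axis maps a hand at angle A degrees to (360 - A) degrees, which sends a reading of T minutes past 12:00 to (720 - T) minutes past 12:00.
Mirror reads 12:50 = 50 minutes past 12:00.
Actual time: (720 - 50) mod 720 = 670 minutes = 11:10.

Final answer: 11:10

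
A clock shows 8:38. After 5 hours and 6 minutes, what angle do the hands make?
First find the time 5 hours and 6 minutes after 8:38.
Total minutes: 8 x 60 + 38 + 5 x 60 + 6 = 824.
824 mod 720 = 104 minutes = 1:44.
Now compute the angle at 1:44:
Hour hand: 1 x 30 + 44 x 0.5 = 52 degrees
Minute hand: 44 x 6 = 264 degrees
Difference: |52 - 264| = 212 degrees
Smaller angle: 360 - 212 = 148 degrees

Final answer: 148 degrees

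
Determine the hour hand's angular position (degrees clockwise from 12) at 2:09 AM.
The hour hand moves 30 degrees per hour and 0.5 degrees per minute.
At 2:09: (2) x 30 + 9 x 0.5 = 60 + 4.5 = 64.5 degrees

Final answer: 64.5 degrees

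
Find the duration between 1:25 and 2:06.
From 1:25 to 2:06:
(2 x 60 + 6) - (1 x 60 + 25) = 126 - 85 = 41 minutes
= 41 minutes

Final answer: 41 minutes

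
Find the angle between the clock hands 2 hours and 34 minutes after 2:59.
First find the time 2 hours and 34 minutes after 2:59.
Total minutes: 2 x 60 + 59 + 2 x 60 + 34 = 333.
333 mod 720 = 333 minutes = 5:33.
Now compute the angle at 5:33:
Hour hand: 5 x 30 + 33 x 0.5 = 166.5 degrees
Minute hand: 33 x 6 = 198 degrees
Difference: |166.5 - 198| = 31.5 degrees
The angle is 31.5 degrees

Final answer: 31.5 degrees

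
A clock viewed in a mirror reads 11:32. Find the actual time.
Reflection across the vertical (12-6) axis maps a hand at angle A degrees to (360 - A) degrees, which sends a reading of T minutes past 12:00 to (720 - T) minutes past 12:00.
Mirror reads 11:32 = 692 minutes past 12:00.
Actual time: (720 - 692) mod 720 = 28 minutes = 12:28.

Final answer: 12:28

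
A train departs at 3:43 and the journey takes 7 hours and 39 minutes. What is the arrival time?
Starting time: 3:43
Adding 39 minutes to 43 minutes: 43 + 39 = 82 minutes = 1 hour and 22 minutes
Adding 7 hours: 3 + 7 + 1 (carry) = 11
Final time: 11:22

Final answer: 11:22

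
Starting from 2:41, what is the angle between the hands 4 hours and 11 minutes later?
First find the time 4 hours and 11 minutes after 2:41.
Total minutes: 2 x 60 + 41 + 4 x 60 + 11 = 412.
412 mod 720 = 412 minutes = 6:52.
Now compute the angle at 6:52:
Hour hand: 6 x 30 + 52 x 0.5 = 206 degrees
Minute hand: 52 x 6 = 312 degrees
Difference: |206 - 312| = 106 degrees
The angle is 106 degrees

Final answer: 106 degrees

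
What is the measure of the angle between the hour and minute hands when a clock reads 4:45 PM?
Hour hand position: 4 x 30 + 45 x 0.5 = 142.5 degrees
Minute hand position: 45 x 6 = 270 degrees
Difference: |142.5 - 270| = 127.5 degrees
The angle between the hands is 127.5 degrees

Final answer: 127.5 degrees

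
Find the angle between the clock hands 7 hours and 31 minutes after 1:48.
First find the time 7 hours and 31 minutes after 1:48.
Total minutes: 1 x 60 + 48 + 7 x 60 + 31 = 559.
559 mod 720 = 559 minutes = 9:19.
Now compute the angle at 9:19:
Hour hand: 9 x 30 + 19 x 0.5 = 279.5 degrees
Minute hand: 19 x 6 = 114 degrees
Difference: |279.5 - 114| = 165.5 degrees
The angle is 165.5 degrees

Final answer: 165.5 degrees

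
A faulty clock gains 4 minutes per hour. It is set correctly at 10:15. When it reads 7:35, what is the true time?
For every 60 true minutes, the faulty clock advances 64 minutes, so 1 faulty-clock minute corresponds to 60/64 true minutes.
From 10:15 to 7:35 on the faulty dial is 560 minutes.
True elapsed: 560 x 60/64 = 525 minutes = 8 hours and 45 minutes.
True time: 10:15 + 8 hours and 45 minutes = 7:00.

Final answer: 7:00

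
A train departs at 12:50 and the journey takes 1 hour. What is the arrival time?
Starting time: 12:50
Adding 0 minutes to 50 minutes: 50 + 0 = 50 minutes
Adding 1 hour: 12 + 1 = 13 - 12 = 1
Final time: 1:50

Final answer: 1:50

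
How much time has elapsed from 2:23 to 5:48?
From 2:23 to 5:48:
(5 x 60 + 48) - (2 x 60 + 23) = 348 - 143 = 205 minutes
= 3 hours and 25 minutes

Final answer: 3 hours and 25 minutes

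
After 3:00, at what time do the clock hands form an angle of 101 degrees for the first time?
At t minutes past 3:00, the hour hand is at 30 x 3 + 0.5t degrees and the minute hand is at 6t degrees.
The smaller angle between them is 101 degrees when |30H - 5.5t| = 101 or |30H - 5.5t| = 259.
With H = 3, solve 30 x 3 - 5.5t = +/- target for each target:
  t = (30 x 3 - 101) / 5.5 = -2 (outside (0, 60))
  t = (30 x 3 + 101) / 5.5 = 34.73
  t = (30 x 3 - 259) / 5.5 = -30.73 (outside (0, 60))
  t = (30 x 3 + 259) / 5.5 = 63.45 (outside (0, 60))
Valid solutions in (0, 60): {34.73} minutes.
The first occurrence is t = 34.73 minutes.
The hands form a 101-degree angle at 34.73 minutes past 3:00.

Final answer: 34.73 minutes past 3:00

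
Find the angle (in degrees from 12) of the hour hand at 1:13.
The hour hand moves 30 degrees per hour and 0.5 degrees per minute.
At 1:13: (1) x 30 + 13 x 0.5 = 30 + 6.5 = 36.5 degrees

Final answer: 36.5 degrees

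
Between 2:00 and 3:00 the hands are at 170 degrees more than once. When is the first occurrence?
At t minutes past 2:00, the hour hand is at 30 x 2 + 0.5t degrees and the minute hand is at 6t degrees.
The smaller angle between them is 170 degrees when |30H - 5.5t| = 170 or |30H - 5.5t| = 190.
With H = 2, solve 30 x 2 - 5.5t = +/- target for each target:
  t = (30 x 2 - 170) / 5.5 = -20 (outside (0, 60))
  t = (30 x 2 + 170) / 5.5 = 41.82
  t = (30 x 2 - 190) / 5.5 = -23.64 (outside (0, 60))
  t = (30 x 2 + 190) / 5.5 = 45.45
Valid solutions in (0, 60): {41.82, 45.45} minutes.
The first occurrence is t = 41.82 minutes.
The hands form a 170-degree angle at 41.82 minutes past 2:00.

Final answer: 41.82 minutes past 2:00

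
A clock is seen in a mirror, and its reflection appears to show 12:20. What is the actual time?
Reflection across the vertical (12-6) axis maps a hand at angle A degrees to (360 - A) degrees, which sends a reading of T minutes past 12:00 to (720 - T) minutes past 12:00.
Mirror reads 12:20 = 20 minutes past 12:00.
Actual time: (720 - 20) mod 720 = 700 minutes = 11:40.

Final answer: 11:40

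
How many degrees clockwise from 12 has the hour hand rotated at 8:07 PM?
The hour hand moves 30 degrees per hour and 0.5 degrees per minute.
At 8:07: (8) x 30 + 7 x 0.5 = 240 + 3.5 = 243.5 degrees

Final answer: 243.5 degrees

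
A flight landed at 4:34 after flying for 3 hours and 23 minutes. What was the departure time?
Starting time: 4:34 = 274 total minutes past 12:00
Subtracting: 3 hours and 23 minutes = 203 minutes
274 - 203 = 71 minutes
= 1 hour and 11 minutes past 12:00 = 1:11

Final answer: 1:11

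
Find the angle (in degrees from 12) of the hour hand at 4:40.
The hour hand moves 30 degrees per hour and 0.5 degrees per minute.
At 4:40: (4) x 30 + 40 x 0.5 = 120 + 20 = 140 degrees

Final answer: 140 degrees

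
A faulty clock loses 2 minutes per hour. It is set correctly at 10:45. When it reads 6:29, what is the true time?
For every 60 true minutes, the faulty clock advances 58 minutes, so 1 faulty-clock minute corresponds to 60/58 true minutes.
From 10:45 to 6:29 on the faulty dial is 464 minutes.
True elapsed: 464 x 60/58 = 480 minutes = 8 hours.
True time: 10:45 + 8 hours = 6:45.

Final answer: 6:45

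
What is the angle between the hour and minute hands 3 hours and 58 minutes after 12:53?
First find the time 3 hours and 58 minutes after 12:53.
Total minutes: 12 x 60 + 53 + 3 x 60 + 58 = 1011.
1011 mod 720 = 291 minutes = 4:51.
Now compute the angle at 4:51:
Hour hand: 4 x 30 + 51 x 0.5 = 145.5 degrees
Minute hand: 51 x 6 = 306 degrees
Difference: |145.5 - 306| = 160.5 degrees
The angle is 160.5 degrees

Final answer: 160.5 degrees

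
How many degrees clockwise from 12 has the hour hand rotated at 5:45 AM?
The hour hand moves 30 degrees per hour and 0.5 degrees per minute.
At 5:45: (5) x 30 + 45 x 0.5 = 150 + 22.5 = 172.5 degrees

Final answer: 172.5 degrees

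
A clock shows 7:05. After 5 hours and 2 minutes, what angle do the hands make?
First find the time 5 hours and 2 minutes after 7:05.
Total minutes: 7 x 60 + 5 + 5 x 60 + 2 = 727.
727 mod 720 = 7 minutes = 12:07.
Now compute the angle at 12:07:
Hour hand: 0 x 30 + 7 x 0.5 = 3.5 degrees
Minute hand: 7 x 6 = 42 degrees
Difference: |3.5 - 42| = 38.5 degrees
The angle is 38.5 degrees

Final answer: 38.5 degrees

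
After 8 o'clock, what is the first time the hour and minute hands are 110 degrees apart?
At t minutes past 8:00, the hour hand is at 30 x 8 + 0.5t degrees and the minute hand is at 6t degrees.
The smaller angle between them is 110 degrees when |30H - 5.5t| = 110 or |30H - 5.5t| = 250.
With H = 8, solve 30 x 8 - 5.5t = +/- target for each target:
  t = (30 x 8 - 110) / 5.5 = 23.64
  t = (30 x 8 + 110) / 5.5 = 63.64 (outside (0, 60))
  t = (30 x 8 - 250) / 5.5 = -1.82 (outside (0, 60))
  t = (30 x 8 + 250) / 5.5 = 89.09 (outside (0, 60))
Valid solutions in (0, 60): {23.64} minutes.
The first occurrence is t = 23.64 minutes.
The hands form a 110-degree angle at 23.64 minutes past 8:00.

Final answer: 23.64 minutes past 8:00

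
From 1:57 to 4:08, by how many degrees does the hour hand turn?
The hour hand moves 0.5 degrees per minute.
Time elapsed: 4:08 - 1:57 = 131 minutes
Angular displacement: 131 x 0.5 = 65.5 degrees

Final answer: 65.5 degrees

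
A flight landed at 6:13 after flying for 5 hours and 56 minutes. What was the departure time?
Starting time: 6:13 = 373 total minutes past 12:00
Subtracting: 5 hours and 56 minutes = 356 minutes
373 - 356 = 17 minutes
= 17 minutes past 12:00 = 12:17

Final answer: 12:17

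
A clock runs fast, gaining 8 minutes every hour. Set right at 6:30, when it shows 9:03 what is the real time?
For every 60 true minutes, the faulty clock advances 68 minutes, so 1 faulty-clock minute corresponds to 60/68 true minutes.
From 6:30 to 9:03 on the faulty dial is 153 minutes.
True elapsed: 153 x 60/68 = 135 minutes = 2 hours and 15 minutes.
True time: 6:30 + 2 hours and 15 minutes = 8:45.

Final answer: 8:45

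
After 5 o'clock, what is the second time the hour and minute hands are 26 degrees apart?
At t minutes past 5:00, the hour hand is at 30 x 5 + 0.5t degrees and the minute hand is at 6t degrees.
The smaller angle between them is 26 degrees when |30H - 5.5t| = 26 or |30H - 5.5t| = 334.
With H = 5, solve 30 x 5 - 5.5t = +/- target for each target:
  t = (30 x 5 - 26) / 5.5 = 22.55
  t = (30 x 5 + 26) / 5.5 = 32
  t = (30 x 5 - 334) / 5.5 = -33.45 (outside (0, 60))
  t = (30 x 5 + 334) / 5.5 = 88 (outside (0, 60))
Valid solutions in (0, 60): {22.55, 32} minutes.
The second occurrence is t = 32 minutes.
The hands form a 26-degree angle at 32 minutes past 5:00.

Final answer: 32 minutes past 5:00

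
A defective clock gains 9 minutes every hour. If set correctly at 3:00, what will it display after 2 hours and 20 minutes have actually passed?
For every 60 true minutes, the faulty clock advances 60 + 9 = 69 minutes.
True elapsed: 2 hours and 20 minutes = 140 minutes.
Faulty clock advances: 140 x 69/60 = 161 minutes (drift: 21 minutes ahead).
Shown time: 3:00 + 161 minutes = 5:41.

Final answer: 5:41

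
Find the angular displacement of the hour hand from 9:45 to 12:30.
The hour hand moves 0.5 degrees per minute.
Time elapsed: 12:30 - 9:45 = 165 minutes
Angular displacement: 165 x 0.5 = 82.5 degrees

Final answer: 82.5 degrees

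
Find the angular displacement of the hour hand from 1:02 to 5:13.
The hour hand moves 0.5 degrees per minute.
Time elapsed: 5:13 - 1:02 = 251 minutes
Angular displacement: 251 x 0.5 = 125.5 degrees

Final answer: 125.5 degrees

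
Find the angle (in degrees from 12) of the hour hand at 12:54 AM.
The hour hand moves 30 degrees per hour and 0.5 degrees per minute.
At 12:54: (0) x 30 + 54 x 0.5 = 0 + 27 = 27 degrees

Final answer: 27 degrees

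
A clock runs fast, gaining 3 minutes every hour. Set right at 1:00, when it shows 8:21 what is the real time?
For every 60 true minutes, the faulty clock advances 63 minutes, so 1 faulty-clock minute corresponds to 60/63 true minutes.
From 1:00 to 8:21 on the faulty dial is 441 minutes.
True elapsed: 441 x 60/63 = 420 minutes = 7 hours.
True time: 1:00 + 7 hours = 8:00.

Final answer: 8:00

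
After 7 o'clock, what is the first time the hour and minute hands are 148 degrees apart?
At t minutes past 7:00, the hour hand is at 30 x 7 + 0.5t degrees and the minute hand is at 6t degrees.
The smaller angle between them is 148 degrees when |30H - 5.5t| = 148 or |30H - 5.5t| = 212.
With H = 7, solve 30 x 7 - 5.5t = +/- target for each target:
  t = (30 x 7 - 148) / 5.5 = 11.27
  t = (30 x 7 + 148) / 5.5 = 65.09 (outside (0, 60))
  t = (30 x 7 - 212) / 5.5 = -0.36 (outside (0, 60))
  t = (30 x 7 + 212) / 5.5 = 76.73 (outside (0, 60))
Valid solutions in (0, 60): {11.27} minutes.
The first occurrence is t = 11.27 minutes.
The hands form a 148-degree angle at 11.27 minutes past 7:00.

Final answer: 11.27 minutes past 7:00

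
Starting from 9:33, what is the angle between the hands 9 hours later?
First find the time 9 hours after 9:33.
Total minutes: 9 x 60 + 33 + 9 x 60 + 0 = 1113.
1113 mod 720 = 393 minutes = 6:33.
Now compute the angle at 6:33:
Hour hand: 6 x 30 + 33 x 0.5 = 196.5 degrees
Minute hand: 33 x 6 = 198 degrees
Difference: |196.5 - 198| = 1.5 degrees
The angle is 1.5 degrees

Final answer: 1.5 degrees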